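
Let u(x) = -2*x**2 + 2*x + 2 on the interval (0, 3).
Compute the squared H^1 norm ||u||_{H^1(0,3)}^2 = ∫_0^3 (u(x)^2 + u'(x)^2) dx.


||u||_{H^1}^2 = 642/5

The H^1 norm (squared) on an interval (0, L) is
  ||u||_{H^1}^2 = ∫_0^L u(x)^2 dx + ∫_0^L u'(x)^2 dx.
Compute u'(x) = 2 - 4*x.
Then u(x)^2 = 4*x**4 - 8*x**3 - 4*x**2 + 8*x + 4 and u'(x)^2 = 16*x**2 - 16*x + 4.
Integrate each monomial from 0 to 3 using ∫_0^3 c·x^n dx = c·3^(n+1)/(n+1):
  ∫_0^3 u(x)^2 dx = ∫_0^3 (4*x^4 - 8*x^3 - 4*x^2 + 8*x + 4) dx. Term by term:
    ∫_0^3 4*x^4 dx = 972/5;  ∫_0^3 -8*x^3 dx = -162;  ∫_0^3 -4*x^2 dx = -36;
    ∫_0^3 8*x dx = 36;  ∫_0^3 4 dx = 12.
  Sum: 972/5 − 162 − 36 + 36 + 12 = 222/5.
  ∫_0^3 u'(x)^2 dx = ∫_0^3 (16*x^2 - 16*x + 4) dx. Term by term:
    ∫_0^3 16*x^2 dx = 144;  ∫_0^3 -16*x dx = -72;  ∫_0^3 4 dx = 12.
  Sum: 144 − 72 + 12 = 84.
Adding: ||u||_{H^1}^2 = 222/5 + 84 = 642/5.


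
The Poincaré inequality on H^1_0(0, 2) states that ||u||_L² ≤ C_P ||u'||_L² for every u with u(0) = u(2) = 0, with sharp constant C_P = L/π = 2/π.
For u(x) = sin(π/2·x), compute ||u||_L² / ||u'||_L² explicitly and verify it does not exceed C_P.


||u||_L² / ||u'||_L² = 2/π = C_P.

u(x) = sin(π/2·x), so u'(x) = π*cos(π*x/2)/2.
Writing u(x) = A·sin(kπx/L) with A = 1 and k = 1, use ∫_0^L sin²(kπx/L) dx = L/2 and ∫_0^L cos²(kπx/L) dx = L/2.
u² = 1·sin²(π/2·x) and (u')² = π^2/4·cos²(π/2·x), and each of sin², cos² integrates to L/2 = 1 over (0, 2).
∫_0^2 u² dx = 1, so ||u||_L² = 1.
∫_0^2 (u')² dx = π^2/4, so ||u'||_L² = π/2.
Ratio ||u||_L² / ||u'||_L² = 2/π.
Sharp Poincaré constant on H^1_0(0, 2) is C_P = L/π = 2/π, achieved by sin(π/2·x).
This is the k = 1 eigenfunction (up to amplitude), so the ratio equals the sharp Poincaré constant exactly.


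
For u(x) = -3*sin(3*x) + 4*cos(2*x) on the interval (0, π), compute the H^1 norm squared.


||u||_{H^1(0,π)}^2 = -144 + 85*π

u'(x) = -8*sin(2*x) - 9*cos(3*x).
Expand u² and (u')² and integrate term by term on (0, π), using: for integers n ≥ 1, ∫_0^π sin²(nx) dx = ∫_0^π cos²(nx) dx = π/2; for n ≠ n', ∫_0^π sin(nx)sin(n'x) dx = ∫_0^π cos(nx)cos(n'x) dx = 0; and by product-to-sum, ∫_0^π sin(nx)cos(n'x) dx = ½∫_0^π [sin((n+n')x) + sin((n−n')x)] dx, which is 0 when n+n' is even and 2n/(n²−n'²) when n+n' is odd (it need not vanish on (0, π)).
  u² squared terms: (-3)²·∫sin(3x)² dx = 9·π/2 = 9*π/2;  (4)²·∫cos(2x)² dx = 16·π/2 = 8*π.
  u² cross terms: 2·(-3)·(4)·∫sin(3x)·cos(2x) dx = -24·(6/5) = -144/5.
  So ∫_0^π u² dx = 9*π/2 + 8*π − 144/5 = -144/5 + 25*π/2.
  (u')² squared terms: (-9)²·∫cos(3x)² dx = 81·π/2 = 81*π/2;  (-8)²·∫sin(2x)² dx = 64·π/2 = 32*π.
  (u')² cross terms: 2·(-9)·(-8)·∫cos(3x)·sin(2x) dx = 144·(-4/5) = -576/5.
  So ∫_0^π (u')² dx = 81*π/2 + 32*π − 576/5 = -576/5 + 145*π/2.
||u||_{H^1}^2 = (-144/5 + 25*π/2) + (-576/5 + 145*π/2) = -144 + 85*π.


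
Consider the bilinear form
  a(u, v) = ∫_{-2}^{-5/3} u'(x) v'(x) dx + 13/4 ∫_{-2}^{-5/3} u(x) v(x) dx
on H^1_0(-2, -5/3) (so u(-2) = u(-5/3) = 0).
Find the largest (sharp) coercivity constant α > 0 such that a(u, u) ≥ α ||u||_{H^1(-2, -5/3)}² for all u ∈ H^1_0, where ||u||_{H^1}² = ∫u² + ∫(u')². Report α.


α = 1

Coercivity of a(·,·) on H^1_0(-2, -5/3) means a(u, u) ≥ α ||u||_{H^1}² for every u ∈ H^1_0.
The interval has length L = 1/3, and Poincaré/coercivity depend only on L. Here a(u, u) = ∫(u')² + (13/4)·∫u².
Here c = 13/4 ≥ 1, so a(u,u) = ∫(u')² + c∫u² ≥ ∫(u')² + ∫u² = ||u||_{H^1}², i.e. α = 1 works. No larger α is possible: a(u,u) ≥ α||u||_{H^1}² means (1−α)∫(u')² ≥ (α−c)∫u², and for the modes u_n = sin(nπ(x−x₀)/L) (x₀ the left endpoint) one has ∫u_n²/∫(u_n')² = (L/(nπ))² → 0, so a(u_n,u_n)/||u_n||_{H^1}² → 1. Hence the optimal constant is α = 1.
Therefore α = 1.


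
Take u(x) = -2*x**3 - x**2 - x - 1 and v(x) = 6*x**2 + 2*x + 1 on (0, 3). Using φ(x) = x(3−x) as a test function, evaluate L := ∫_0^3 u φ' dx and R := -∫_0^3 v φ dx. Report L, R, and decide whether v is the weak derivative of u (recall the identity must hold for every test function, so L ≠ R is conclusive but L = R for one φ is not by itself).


LHS = 909/10, RHS = -909/10. No, v is not the weak derivative of u.

u(x) = -2*x**3 - x**2 - x - 1, classical derivative u'(x) = -6*x**2 - 2*x - 1.
φ(x) = x(3−x), so φ'(x) = 3 - 2*x.
Note φ(0) = φ(3) = 0, so the boundary term u·φ vanishes.
LHS = ∫_0^3 u(x) φ'(x) dx = ∫_0^3 (4*x^4 - 4*x^3 - x^2 - x - 3) dx. Term by term:
  ∫_0^3 4*x^4 dx = 972/5;  ∫_0^3 -4*x^3 dx = -81;  ∫_0^3 -x^2 dx = -9;
  ∫_0^3 -x dx = -9/2;  ∫_0^3 -3 dx = -9.
Sum: 972/5 − 81 − 9 − 9/2 − 9 = 909/10.
So LHS = 909/10.
∫_0^3 v(x) φ(x) dx = ∫_0^3 (-6*x^4 + 16*x^3 + 5*x^2 + 3*x) dx. Term by term:
  ∫_0^3 -6*x^4 dx = -1458/5;  ∫_0^3 16*x^3 dx = 324;  ∫_0^3 5*x^2 dx = 45;
  ∫_0^3 3*x dx = 27/2.
Sum: -1458/5 + 324 + 45 + 27/2 = 909/10.
So RHS = -∫_0^3 v(x) φ(x) dx = -909/10.
LHS − RHS = 909/5 ≠ 0, so the identity fails.
(For a valid weak derivative the identity must hold for EVERY test function, in particular this one. The failure shows v is NOT the weak derivative of u.)
Correct weak derivative would be u'(x) = -6*x**2 - 2*x - 1.


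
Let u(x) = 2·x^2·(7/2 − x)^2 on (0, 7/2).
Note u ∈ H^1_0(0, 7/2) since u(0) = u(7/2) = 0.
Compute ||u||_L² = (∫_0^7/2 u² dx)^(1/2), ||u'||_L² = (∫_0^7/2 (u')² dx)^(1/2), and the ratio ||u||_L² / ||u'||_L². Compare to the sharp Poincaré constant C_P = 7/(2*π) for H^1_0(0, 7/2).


||u||_L² / ||u'||_L² = 7*sqrt(3)/12 < C_P = 7/(2*π).

u(x) = 2·x^2·(7/2 − x)^2, so u'(x) = x*(2*x - 7)*(4*x - 7).
u(x) = 2·x^2·(7/2 − x)^2 vanishes at x = 0 and x = 7/2, so u ∈ H^1_0(0, 7/2). Differentiate via the product rule and integrate the resulting polynomials term by term.
  ∫_0^7/2 u² dx = ∫_0^7/2 (4*x^8 - 56*x^7 + 294*x^6 - 686*x^5 + 2401*x^4/4) dx. Term by term:
    ∫_0^7/2 4*x^8 dx = 40353607/1152;  ∫_0^7/2 -56*x^7 dx = -40353607/256;  ∫_0^7/2 294*x^6 dx = 17294403/64;
    ∫_0^7/2 -686*x^5 dx = -40353607/192;  ∫_0^7/2 2401*x^4/4 dx = 40353607/640.
  Sum: 40353607/1152 − 40353607/256 + 17294403/64 − 40353607/192 + 40353607/640 = 5764801/11520.
  ∫_0^7/2 (u')² dx = ∫_0^7/2 (64*x^6 - 672*x^5 + 2548*x^4 - 4116*x^3 + 2401*x^2) dx. Term by term:
    ∫_0^7/2 64*x^6 dx = 117649/2;  ∫_0^7/2 -672*x^5 dx = -823543/4;  ∫_0^7/2 2548*x^4 dx = 10706059/40;
    ∫_0^7/2 -4116*x^3 dx = -2470629/16;  ∫_0^7/2 2401*x^2 dx = 823543/24.
  Sum: 117649/2 − 823543/4 + 10706059/40 − 2470629/16 + 823543/24 = 117649/240.
∫_0^7/2 u² dx = 5764801/11520, so ||u||_L² = 2401*sqrt(5)/240.
∫_0^7/2 (u')² dx = 117649/240, so ||u'||_L² = 343*sqrt(15)/60.
Ratio ||u||_L² / ||u'||_L² = 7*sqrt(3)/12.
Sharp Poincaré constant on H^1_0(0, 7/2) is C_P = L/π = 7/(2*π), achieved by sin(2*π/7·x).
A polynomial bump cannot attain the sharp Poincaré constant (only the first sine eigenfunction does), so the ratio is strictly less than C_P, consistent with ||u||_L² ≤ C_P ||u'||_L².


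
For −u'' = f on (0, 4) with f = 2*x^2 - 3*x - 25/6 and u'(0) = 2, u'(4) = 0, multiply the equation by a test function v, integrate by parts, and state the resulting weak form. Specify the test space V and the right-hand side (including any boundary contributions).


V = H^1(0, 4) (v unrestricted at boundary; u is determined up to an additive constant); weak form: ∫_0^4 u'v' dx = ∫_0^4 (2*x^2 - 3*x - 25/6) v dx − 2·v(0) for all v ∈ V.

Multiply both sides by a test function v and integrate from 0 to 4:
  ∫_0^4 −u''(x) v(x) dx = ∫_0^4 f(x) v(x) dx.
Integrate the LHS by parts once:
  ∫_0^4 −u'' v dx = −[u'(x) v(x)]_0^4 + ∫_0^4 u'(x) v'(x) dx.
Thus ∫_0^4 u'(x) v'(x) dx = ∫_0^4 f(x) v(x) dx + [u'(x) v(x)]_0^4.
Choose V so that boundary terms are either known or forced to vanish.
u has inhomogeneous Neumann u'(0) = 2, u'(4) = 0. [u' v]_0^4 = (0)·v(4) − (2)·v(0) = − 2·v(0). Take V = H^1(0, 4); boundary term becomes part of RHS.
Weak formulation: find u (satisfying any essential BC) such that ∫_0^4 u'(x) v'(x) dx = ∫_0^4 f v dx − 2·v(0) for all v ∈ V (Neumann data are natural BCs: they enter the RHS as boundary terms).
Substituting f(x) = 2*x^2 - 3*x - 25/6, the right-hand side is ∫_0^4 (2*x^2 - 3*x - 25/6) v dx − 2·v(0).
Compatibility check (pure Neumann): taking v ≡ 1 ∈ V gives 0 = ∫_0^4 f dx + (0) − (2), i.e. ∫_0^4 f dx must equal u'(0) − u'(4) = 2. Indeed ∫_0^4 (2*x^2 - 3*x - 25/6) dx = 2, so the data are compatible. The solution is then unique only up to an additive constant (fix it e.g. by requiring ∫_0^4 u dx = 0).


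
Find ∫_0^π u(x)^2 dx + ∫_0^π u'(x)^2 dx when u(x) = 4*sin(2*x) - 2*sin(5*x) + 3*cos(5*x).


||u||_{H^1(0,π)}^2 = -832/7 + 209*π

u'(x) = -15*sin(5*x) + 8*cos(2*x) - 10*cos(5*x).
Expand u² and (u')² and integrate term by term on (0, π), using: for integers n ≥ 1, ∫_0^π sin²(nx) dx = ∫_0^π cos²(nx) dx = π/2; for n ≠ n', ∫_0^π sin(nx)sin(n'x) dx = ∫_0^π cos(nx)cos(n'x) dx = 0; and by product-to-sum, ∫_0^π sin(nx)cos(n'x) dx = ½∫_0^π [sin((n+n')x) + sin((n−n')x)] dx, which is 0 when n+n' is even and 2n/(n²−n'²) when n+n' is odd (it need not vanish on (0, π)).
  u² squared terms: (-2)²·∫sin(5x)² dx = 4·π/2 = 2*π;  (3)²·∫cos(5x)² dx = 9·π/2 = 9*π/2;  (4)²·∫sin(2x)² dx = 16·π/2 = 8*π.
  u² cross terms: 2·(-2)·(3)·∫sin(5x)·cos(5x) dx = -12·(0) = 0;  2·(-2)·(4)·∫sin(5x)·sin(2x) dx = -16·(0) = 0;  2·(3)·(4)·∫cos(5x)·sin(2x) dx = 24·(-4/21) = -32/7.
  So ∫_0^π u² dx = 2*π + 9*π/2 + 8*π + 0 + 0 − 32/7 = -32/7 + 29*π/2.
  (u')² squared terms: (-15)²·∫sin(5x)² dx = 225·π/2 = 225*π/2;  (-10)²·∫cos(5x)² dx = 100·π/2 = 50*π;  (8)²·∫cos(2x)² dx = 64·π/2 = 32*π.
  (u')² cross terms: 2·(-15)·(-10)·∫sin(5x)·cos(5x) dx = 300·(0) = 0;  2·(-15)·(8)·∫sin(5x)·cos(2x) dx = -240·(10/21) = -800/7;  2·(-10)·(8)·∫cos(5x)·cos(2x) dx = -160·(0) = 0.
  So ∫_0^π (u')² dx = 225*π/2 + 50*π + 32*π + 0 − 800/7 + 0 = -800/7 + 389*π/2.
||u||_{H^1}^2 = (-32/7 + 29*π/2) + (-800/7 + 389*π/2) = -832/7 + 209*π.


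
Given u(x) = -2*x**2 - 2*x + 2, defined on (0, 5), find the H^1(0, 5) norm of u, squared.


||u||_{H^1}^2 = 4390

The H^1 norm (squared) on an interval (0, L) is
  ||u||_{H^1}^2 = ∫_0^L u(x)^2 dx + ∫_0^L u'(x)^2 dx.
Compute u'(x) = -4*x - 2.
Then u(x)^2 = 4*x**4 + 8*x**3 - 4*x**2 - 8*x + 4 and u'(x)^2 = 16*x**2 + 16*x + 4.
Integrate each monomial from 0 to 5 using ∫_0^5 c·x^n dx = c·5^(n+1)/(n+1):
  ∫_0^5 u(x)^2 dx = ∫_0^5 (4*x^4 + 8*x^3 - 4*x^2 - 8*x + 4) dx. Term by term:
    ∫_0^5 4*x^4 dx = 2500;  ∫_0^5 8*x^3 dx = 1250;  ∫_0^5 -4*x^2 dx = -500/3;
    ∫_0^5 -8*x dx = -100;  ∫_0^5 4 dx = 20.
  Sum: 2500 + 1250 − 500/3 − 100 + 20 = 10510/3.
  ∫_0^5 u'(x)^2 dx = ∫_0^5 (16*x^2 + 16*x + 4) dx. Term by term:
    ∫_0^5 16*x^2 dx = 2000/3;  ∫_0^5 16*x dx = 200;  ∫_0^5 4 dx = 20.
  Sum: 2000/3 + 200 + 20 = 2660/3.
Adding: ||u||_{H^1}^2 = 10510/3 + 2660/3 = 4390.


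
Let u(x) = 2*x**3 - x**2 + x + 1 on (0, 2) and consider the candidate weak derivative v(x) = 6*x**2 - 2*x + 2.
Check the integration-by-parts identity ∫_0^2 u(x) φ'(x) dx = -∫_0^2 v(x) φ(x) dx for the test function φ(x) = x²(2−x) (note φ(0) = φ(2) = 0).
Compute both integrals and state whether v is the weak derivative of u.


LHS = -164/15, RHS = -184/15. No, v is not the weak derivative of u.

u(x) = 2*x**3 - x**2 + x + 1, classical derivative u'(x) = 6*x**2 - 2*x + 1.
φ(x) = x²(2−x), so φ'(x) = x*(4 - 3*x).
Note φ(0) = φ(2) = 0, so the boundary term u·φ vanishes.
LHS = ∫_0^2 u(x) φ'(x) dx = ∫_0^2 (-6*x^5 + 11*x^4 - 7*x^3 + x^2 + 4*x) dx. Term by term:
  ∫_0^2 -6*x^5 dx = -64;  ∫_0^2 11*x^4 dx = 352/5;  ∫_0^2 -7*x^3 dx = -28;
  ∫_0^2 x^2 dx = 8/3;  ∫_0^2 4*x dx = 8.
Sum: -64 + 352/5 − 28 + 8/3 + 8 = -164/15.
So LHS = -164/15.
∫_0^2 v(x) φ(x) dx = ∫_0^2 (-6*x^5 + 14*x^4 - 6*x^3 + 4*x^2) dx. Term by term:
  ∫_0^2 -6*x^5 dx = -64;  ∫_0^2 14*x^4 dx = 448/5;  ∫_0^2 -6*x^3 dx = -24;
  ∫_0^2 4*x^2 dx = 32/3.
Sum: -64 + 448/5 − 24 + 32/3 = 184/15.
So RHS = -∫_0^2 v(x) φ(x) dx = -184/15.
LHS − RHS = 4/3 ≠ 0, so the identity fails.
(For a valid weak derivative the identity must hold for EVERY test function, in particular this one. The failure shows v is NOT the weak derivative of u.)
Correct weak derivative would be u'(x) = 6*x**2 - 2*x + 1.


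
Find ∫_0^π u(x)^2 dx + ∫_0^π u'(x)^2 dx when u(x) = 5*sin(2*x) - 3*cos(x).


||u||_{H^1(0,π)}^2 = -80 + 143*π/2

u'(x) = 3*sin(x) + 10*cos(2*x).
Expand u² and (u')² and integrate term by term on (0, π), using: for integers n ≥ 1, ∫_0^π sin²(nx) dx = ∫_0^π cos²(nx) dx = π/2; for n ≠ n', ∫_0^π sin(nx)sin(n'x) dx = ∫_0^π cos(nx)cos(n'x) dx = 0; and by product-to-sum, ∫_0^π sin(nx)cos(n'x) dx = ½∫_0^π [sin((n+n')x) + sin((n−n')x)] dx, which is 0 when n+n' is even and 2n/(n²−n'²) when n+n' is odd (it need not vanish on (0, π)).
  u² squared terms: (-3)²·∫cos(x)² dx = 9·π/2 = 9*π/2;  (5)²·∫sin(2x)² dx = 25·π/2 = 25*π/2.
  u² cross terms: 2·(-3)·(5)·∫cos(x)·sin(2x) dx = -30·(4/3) = -40.
  So ∫_0^π u² dx = 9*π/2 + 25*π/2 − 40 = -40 + 17*π.
  (u')² squared terms: (3)²·∫sin(x)² dx = 9·π/2 = 9*π/2;  (10)²·∫cos(2x)² dx = 100·π/2 = 50*π.
  (u')² cross terms: 2·(3)·(10)·∫sin(x)·cos(2x) dx = 60·(-2/3) = -40.
  So ∫_0^π (u')² dx = 9*π/2 + 50*π − 40 = -40 + 109*π/2.
||u||_{H^1}^2 = (-40 + 17*π) + (-40 + 109*π/2) = -80 + 143*π/2.


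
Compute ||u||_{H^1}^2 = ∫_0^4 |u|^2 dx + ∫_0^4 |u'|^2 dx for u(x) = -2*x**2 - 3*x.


||u||_{H^1}^2 = 35228/15

The H^1 norm (squared) on an interval (0, L) is
  ||u||_{H^1}^2 = ∫_0^L u(x)^2 dx + ∫_0^L u'(x)^2 dx.
Compute u'(x) = -4*x - 3.
Then u(x)^2 = 4*x**4 + 12*x**3 + 9*x**2 and u'(x)^2 = 16*x**2 + 24*x + 9.
Integrate each monomial from 0 to 4 using ∫_0^4 c·x^n dx = c·4^(n+1)/(n+1):
  ∫_0^4 u(x)^2 dx = ∫_0^4 (4*x^4 + 12*x^3 + 9*x^2) dx. Term by term:
    ∫_0^4 4*x^4 dx = 4096/5;  ∫_0^4 12*x^3 dx = 768;  ∫_0^4 9*x^2 dx = 192.
  Sum: 4096/5 + 768 + 192 = 8896/5.
  ∫_0^4 u'(x)^2 dx = ∫_0^4 (16*x^2 + 24*x + 9) dx. Term by term:
    ∫_0^4 16*x^2 dx = 1024/3;  ∫_0^4 24*x dx = 192;  ∫_0^4 9 dx = 36.
  Sum: 1024/3 + 192 + 36 = 1708/3.
Adding: ||u||_{H^1}^2 = 8896/5 + 1708/3 = 35228/15.


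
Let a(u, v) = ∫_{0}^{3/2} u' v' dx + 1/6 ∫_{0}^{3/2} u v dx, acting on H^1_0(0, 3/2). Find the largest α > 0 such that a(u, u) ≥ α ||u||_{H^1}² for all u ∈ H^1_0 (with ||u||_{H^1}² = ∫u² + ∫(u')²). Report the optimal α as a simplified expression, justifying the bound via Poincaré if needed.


α = (3 + 8*π^2)/(2*(9 + 4*π^2))

Coercivity of a(·,·) on H^1_0(0, 3/2) means a(u, u) ≥ α ||u||_{H^1}² for every u ∈ H^1_0.
The interval has length L = 3/2, and Poincaré/coercivity depend only on L. Here a(u, u) = ∫(u')² + (1/6)·∫u².
Here 0 < c = 1/6 < 1. The condition a(u,u) ≥ α||u||_{H^1}² reads (1−α)∫(u')² ≥ (α−c)∫u². Any admissible α is ≤ 1 (rapidly oscillating u have ∫u²/∫(u')² → 0), and α = 1 would force 0 ≥ (1−c)∫u², impossible since c < 1; so 1−α > 0. By the sharp Poincaré inequality on H^1_0 of an interval of length L, ∫(u')² ≥ (π/L)²∫u² with equality for the first sine mode sin(π(x−x₀)/L) (x₀ the left endpoint), so the inequality holds for all u iff (1−α)(π/L)² ≥ α − c, i.e. α ≤ ((π/L)² + c)/((π/L)² + 1) = (1 + c(L/π)²)/(1 + (L/π)²). With (π/L)² = 4*π^2/9 and c = 1/6, the largest admissible constant is α = ((π/L)² + c)/((π/L)² + 1).
Simplifying, α = (3 + 8*π^2)/(2*(9 + 4*π^2)).


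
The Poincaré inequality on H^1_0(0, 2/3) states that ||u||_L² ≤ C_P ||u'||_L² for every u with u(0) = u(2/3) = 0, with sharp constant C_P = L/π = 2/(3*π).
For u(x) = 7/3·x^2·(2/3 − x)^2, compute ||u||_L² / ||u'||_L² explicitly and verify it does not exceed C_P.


||u||_L² / ||u'||_L² = sqrt(3)/9 < C_P = 2/(3*π).

u(x) = 7/3·x^2·(2/3 − x)^2, so u'(x) = 28*x*(3*x - 2)*(3*x - 1)/27.
u(x) = 7/3·x^2·(2/3 − x)^2 vanishes at x = 0 and x = 2/3, so u ∈ H^1_0(0, 2/3). Differentiate via the product rule and integrate the resulting polynomials term by term.
  ∫_0^2/3 u² dx = ∫_0^2/3 (49*x^8/9 - 392*x^7/27 + 392*x^6/27 - 1568*x^5/243 + 784*x^4/729) dx. Term by term:
    ∫_0^2/3 49*x^8/9 dx = 25088/1594323;  ∫_0^2/3 -392*x^7/27 dx = -12544/177147;  ∫_0^2/3 392*x^6/27 dx = 7168/59049;
    ∫_0^2/3 -1568*x^5/243 dx = -50176/531441;  ∫_0^2/3 784*x^4/729 dx = 25088/885735.
  Sum: 25088/1594323 − 12544/177147 + 7168/59049 − 50176/531441 + 25088/885735 = 1792/7971615.
  ∫_0^2/3 (u')² dx = ∫_0^2/3 (784*x^6/9 - 1568*x^5/9 + 10192*x^4/81 - 3136*x^3/81 + 3136*x^2/729) dx. Term by term:
    ∫_0^2/3 784*x^6/9 dx = 14336/19683;  ∫_0^2/3 -1568*x^5/9 dx = -50176/19683;  ∫_0^2/3 10192*x^4/81 dx = 326144/98415;
    ∫_0^2/3 -3136*x^3/81 dx = -12544/6561;  ∫_0^2/3 3136*x^2/729 dx = 25088/59049.
  Sum: 14336/19683 − 50176/19683 + 326144/98415 − 12544/6561 + 25088/59049 = 1792/295245.
∫_0^2/3 u² dx = 1792/7971615, so ||u||_L² = 16*sqrt(105)/10935.
∫_0^2/3 (u')² dx = 1792/295245, so ||u'||_L² = 16*sqrt(35)/1215.
Ratio ||u||_L² / ||u'||_L² = sqrt(3)/9.
Sharp Poincaré constant on H^1_0(0, 2/3) is C_P = L/π = 2/(3*π), achieved by sin(3*π/2·x).
A polynomial bump cannot attain the sharp Poincaré constant (only the first sine eigenfunction does), so the ratio is strictly less than C_P, consistent with ||u||_L² ≤ C_P ||u'||_L².


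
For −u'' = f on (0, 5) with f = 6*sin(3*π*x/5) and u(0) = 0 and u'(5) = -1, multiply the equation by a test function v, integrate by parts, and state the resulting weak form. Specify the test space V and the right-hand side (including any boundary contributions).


V = {v ∈ H^1(0, 5) : v(0) = 0} (test functions vanish at x = 0 where u is specified); weak form: ∫_0^5 u'v' dx = ∫_0^5 (6*sin(3*π*x/5)) v dx − v(5) for all v ∈ V.

Multiply both sides by a test function v and integrate from 0 to 5:
  ∫_0^5 −u''(x) v(x) dx = ∫_0^5 f(x) v(x) dx.
Integrate the LHS by parts once:
  ∫_0^5 −u'' v dx = −[u'(x) v(x)]_0^5 + ∫_0^5 u'(x) v'(x) dx.
Thus ∫_0^5 u'(x) v'(x) dx = ∫_0^5 f(x) v(x) dx + [u'(x) v(x)]_0^5.
Choose V so that boundary terms are either known or forced to vanish.
Mixed BC: u(0) = 0 (Dirichlet) and u'(5) = -1 (Neumann). Define V = {v ∈ H^1(0, 5) : v(0) = 0}. Then [u' v]_0^5 = u'(5)·v(5) − u'(0)·0 = − v(5).
Weak formulation: find u (satisfying any essential BC) such that ∫_0^5 u'(x) v'(x) dx = ∫_0^5 f v dx − v(5) for all v ∈ V (Dirichlet at 0 absorbed into V; Neumann datum at x = 5 contributes the boundary term).
Substituting f(x) = 6*sin(3*π*x/5), the right-hand side is ∫_0^5 (6*sin(3*π*x/5)) v dx − v(5).


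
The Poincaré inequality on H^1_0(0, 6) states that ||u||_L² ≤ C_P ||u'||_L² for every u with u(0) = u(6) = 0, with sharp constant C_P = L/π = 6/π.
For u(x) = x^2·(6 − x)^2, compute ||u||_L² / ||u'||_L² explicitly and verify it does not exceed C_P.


||u||_L² / ||u'||_L² = sqrt(3) < C_P = 6/π.

u(x) = x^2·(6 − x)^2, so u'(x) = 4*x*(x - 6)*(x - 3).
u(x) = x^2·(6 − x)^2 vanishes at x = 0 and x = 6, so u ∈ H^1_0(0, 6). Differentiate via the product rule and integrate the resulting polynomials term by term.
  ∫_0^6 u² dx = ∫_0^6 (x^8 - 24*x^7 + 216*x^6 - 864*x^5 + 1296*x^4) dx. Term by term:
    ∫_0^6 x^8 dx = 1119744;  ∫_0^6 -24*x^7 dx = -5038848;  ∫_0^6 216*x^6 dx = 60466176/7;
    ∫_0^6 -864*x^5 dx = -6718464;  ∫_0^6 1296*x^4 dx = 10077696/5.
  Sum: 1119744 − 5038848 + 60466176/7 − 6718464 + 10077696/5 = 559872/35.
  ∫_0^6 (u')² dx = ∫_0^6 (16*x^6 - 288*x^5 + 1872*x^4 - 5184*x^3 + 5184*x^2) dx. Term by term:
    ∫_0^6 16*x^6 dx = 4478976/7;  ∫_0^6 -288*x^5 dx = -2239488;  ∫_0^6 1872*x^4 dx = 14556672/5;
    ∫_0^6 -5184*x^3 dx = -1679616;  ∫_0^6 5184*x^2 dx = 373248.
  Sum: 4478976/7 − 2239488 + 14556672/5 − 1679616 + 373248 = 186624/35.
∫_0^6 u² dx = 559872/35, so ||u||_L² = 432*sqrt(105)/35.
∫_0^6 (u')² dx = 186624/35, so ||u'||_L² = 432*sqrt(35)/35.
Ratio ||u||_L² / ||u'||_L² = sqrt(3).
Sharp Poincaré constant on H^1_0(0, 6) is C_P = L/π = 6/π, achieved by sin(π/6·x).
A polynomial bump cannot attain the sharp Poincaré constant (only the first sine eigenfunction does), so the ratio is strictly less than C_P, consistent with ||u||_L² ≤ C_P ||u'||_L².


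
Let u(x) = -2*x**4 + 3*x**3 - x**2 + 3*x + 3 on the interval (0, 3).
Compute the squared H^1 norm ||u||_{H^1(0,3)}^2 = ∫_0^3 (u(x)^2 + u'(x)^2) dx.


||u||_{H^1}^2 = 16569/2

The H^1 norm (squared) on an interval (0, L) is
  ||u||_{H^1}^2 = ∫_0^L u(x)^2 dx + ∫_0^L u'(x)^2 dx.
Compute u'(x) = -8*x**3 + 9*x**2 - 2*x + 3.
Then u(x)^2 = 4*x**8 - 12*x**7 + 13*x**6 - 18*x**5 + 7*x**4 + 12*x**3 + 3*x**2 + 18*x + 9 and u'(x)^2 = 64*x**6 - 144*x**5 + 113*x**4 - 84*x**3 + 58*x**2 - 12*x + 9.
Integrate each monomial from 0 to 3 using ∫_0^3 c·x^n dx = c·3^(n+1)/(n+1):
  ∫_0^3 u(x)^2 dx = ∫_0^3 (4*x^8 - 12*x^7 + 13*x^6 - 18*x^5 + 7*x^4 + 12*x^3 + 3*x^2 + 18*x + 9) dx. Term by term:
    ∫_0^3 4*x^8 dx = 8748;  ∫_0^3 -12*x^7 dx = -19683/2;  ∫_0^3 13*x^6 dx = 28431/7;
    ∫_0^3 -18*x^5 dx = -2187;  ∫_0^3 7*x^4 dx = 1701/5;  ∫_0^3 12*x^3 dx = 243;
    ∫_0^3 3*x^2 dx = 27;  ∫_0^3 18*x dx = 81;  ∫_0^3 9 dx = 27.
  Sum: 8748 − 19683/2 + 28431/7 − 2187 + 1701/5 + 243 + 27 + 81 + 27 = 104949/70.
  ∫_0^3 u'(x)^2 dx = ∫_0^3 (64*x^6 - 144*x^5 + 113*x^4 - 84*x^3 + 58*x^2 - 12*x + 9) dx. Term by term:
    ∫_0^3 64*x^6 dx = 139968/7;  ∫_0^3 -144*x^5 dx = -17496;  ∫_0^3 113*x^4 dx = 27459/5;
    ∫_0^3 -84*x^3 dx = -1701;  ∫_0^3 58*x^2 dx = 522;  ∫_0^3 -12*x dx = -54;
    ∫_0^3 9 dx = 27.
  Sum: 139968/7 − 17496 + 27459/5 − 1701 + 522 − 54 + 27 = 237483/35.
Adding: ||u||_{H^1}^2 = 104949/70 + 237483/35 = 16569/2.


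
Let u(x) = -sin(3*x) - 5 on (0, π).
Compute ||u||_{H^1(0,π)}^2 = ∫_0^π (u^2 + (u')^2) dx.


||u||_{H^1(0,π)}^2 = 20/3 + 30*π

u'(x) = -3*cos(3*x).
Expand u² and (u')² and integrate term by term on (0, π), using: for integers n ≥ 1, ∫_0^π sin²(nx) dx = ∫_0^π cos²(nx) dx = π/2; for n ≠ n', ∫_0^π sin(nx)sin(n'x) dx = ∫_0^π cos(nx)cos(n'x) dx = 0; and by product-to-sum, ∫_0^π sin(nx)cos(n'x) dx = ½∫_0^π [sin((n+n')x) + sin((n−n')x)] dx, which is 0 when n+n' is even and 2n/(n²−n'²) when n+n' is odd (it need not vanish on (0, π)). For the constant mode: ∫_0^π 1 dx = π, ∫_0^π cos(nx) dx = 0, ∫_0^π sin(nx) dx = (1−(−1)^n)/n.
  u² squared terms: (-5)²·∫1 dx = 25·π = 25*π;  (-1)²·∫sin(3x)² dx = 1·π/2 = π/2.
  u² cross terms: 2·(-5)·(-1)·∫1·sin(3x) dx = 10·(2/3) = 20/3.
  So ∫_0^π u² dx = 25*π + π/2 + 20/3 = 20/3 + 51*π/2.
  (u')² squared terms: (-3)²·∫cos(3x)² dx = 9·π/2 = 9*π/2.
  So ∫_0^π (u')² dx = 9*π/2.
||u||_{H^1}^2 = (20/3 + 51*π/2) + (9*π/2) = 20/3 + 30*π.


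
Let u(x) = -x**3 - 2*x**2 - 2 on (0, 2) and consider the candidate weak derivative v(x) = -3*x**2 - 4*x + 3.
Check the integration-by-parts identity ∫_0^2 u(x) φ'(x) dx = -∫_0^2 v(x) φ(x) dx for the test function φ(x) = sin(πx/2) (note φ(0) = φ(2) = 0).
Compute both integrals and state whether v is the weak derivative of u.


LHS = -96/π^3 + 40/π, RHS = -96/π^3 + 28/π. No, v is not the weak derivative of u.

u(x) = -x**3 - 2*x**2 - 2, classical derivative u'(x) = -3*x**2 - 4*x.
φ(x) = sin(πx/2), so φ'(x) = π*cos(π*x/2)/2.
Note φ(0) = φ(2) = 0, so the boundary term u·φ vanishes.
LHS = ∫_0^2 u(x) φ'(x) dx = ∫_0^2 (-π*x^3*cos(π*x/2)/2 - π*x^2*cos(π*x/2) - π*cos(π*x/2)) dx. Term by term:
  ∫_0^2 -π*cos(π*x/2) dx = 0;  ∫_0^2 -π*x^2*cos(π*x/2) dx = 16/π;  ∫_0^2 -π*x^3*cos(π*x/2)/2 dx = -96/π^3 + 24/π.
Sum: 0 + 16/π + -96/π^3 + 24/π = -96/π^3 + 40/π.
So LHS = -96/π^3 + 40/π.
∫_0^2 v(x) φ(x) dx = ∫_0^2 (-3*x^2*sin(π*x/2) - 4*x*sin(π*x/2) + 3*sin(π*x/2)) dx. Term by term:
  ∫_0^2 3*sin(π*x/2) dx = 12/π;  ∫_0^2 -4*x*sin(π*x/2) dx = -16/π;  ∫_0^2 -3*x^2*sin(π*x/2) dx = -24/π + 96/π^3.
Sum: 12/π − 16/π + -24/π + 96/π^3 = -28/π + 96/π^3.
So RHS = -∫_0^2 v(x) φ(x) dx = -96/π^3 + 28/π.
LHS − RHS = 12/π ≠ 0, so the identity fails.
(For a valid weak derivative the identity must hold for EVERY test function, in particular this one. The failure shows v is NOT the weak derivative of u.)
Correct weak derivative would be u'(x) = -3*x**2 - 4*x.


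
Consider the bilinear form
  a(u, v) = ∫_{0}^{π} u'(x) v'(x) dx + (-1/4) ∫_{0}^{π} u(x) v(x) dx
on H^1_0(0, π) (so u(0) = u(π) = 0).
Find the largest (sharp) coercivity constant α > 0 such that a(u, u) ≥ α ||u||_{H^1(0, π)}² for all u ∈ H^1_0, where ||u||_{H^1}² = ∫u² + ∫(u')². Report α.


α = 3/8

Coercivity of a(·,·) on H^1_0(0, π) means a(u, u) ≥ α ||u||_{H^1}² for every u ∈ H^1_0.
The interval has length L = π, and Poincaré/coercivity depend only on L. Here a(u, u) = ∫(u')² + (-1/4)·∫u².
Here c = -1/4 < 0 with |c| < (π/L)² = 1, so coercivity still holds. The condition a(u,u) ≥ α||u||_{H^1}² reads (1−α)∫(u')² ≥ (α−c)∫u². Any admissible α is ≤ 1 (rapidly oscillating u have ∫u²/∫(u')² → 0), and α = 1 would force 0 ≥ (1−c)∫u², impossible since c < 1; so 1−α > 0. By the sharp Poincaré inequality on H^1_0 of an interval of length L, ∫(u')² ≥ (π/L)²∫u² with equality for the first sine mode sin(π(x−x₀)/L) (x₀ the left endpoint), so the inequality holds for all u iff (1−α)(π/L)² ≥ α − c, i.e. α ≤ ((π/L)² + c)/((π/L)² + 1) = (1 + c(L/π)²)/(1 + (L/π)²). (Direct route, valid since c ≤ 0: Poincaré gives c∫u² ≥ c(L/π)²∫(u')², so a(u,u) ≥ (1 + c(L/π)²)∫(u')², while ||u||_{H^1}² ≤ (1 + (L/π)²)∫(u')²; dividing yields the same α.) With (π/L)² = 1 and c = -1/4, the largest admissible constant is α = ((π/L)² + c)/((π/L)² + 1).
Simplifying, α = 3/8.


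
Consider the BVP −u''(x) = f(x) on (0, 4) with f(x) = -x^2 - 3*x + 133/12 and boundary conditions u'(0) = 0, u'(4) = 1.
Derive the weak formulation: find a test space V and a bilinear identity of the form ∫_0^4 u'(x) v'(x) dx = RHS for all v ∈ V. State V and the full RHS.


V = H^1(0, 4) (v unrestricted at boundary; u is determined up to an additive constant); weak form: ∫_0^4 u'v' dx = ∫_0^4 (-x^2 - 3*x + 133/12) v dx + v(4) for all v ∈ V.

Multiply both sides by a test function v and integrate from 0 to 4:
  ∫_0^4 −u''(x) v(x) dx = ∫_0^4 f(x) v(x) dx.
Integrate the LHS by parts once:
  ∫_0^4 −u'' v dx = −[u'(x) v(x)]_0^4 + ∫_0^4 u'(x) v'(x) dx.
Thus ∫_0^4 u'(x) v'(x) dx = ∫_0^4 f(x) v(x) dx + [u'(x) v(x)]_0^4.
Choose V so that boundary terms are either known or forced to vanish.
u has inhomogeneous Neumann u'(0) = 0, u'(4) = 1. [u' v]_0^4 = (1)·v(4) − (0)·v(0) = v(4). Take V = H^1(0, 4); boundary term becomes part of RHS.
Weak formulation: find u (satisfying any essential BC) such that ∫_0^4 u'(x) v'(x) dx = ∫_0^4 f v dx + v(4) for all v ∈ V (Neumann data are natural BCs: they enter the RHS as boundary terms).
Substituting f(x) = -x^2 - 3*x + 133/12, the right-hand side is ∫_0^4 (-x^2 - 3*x + 133/12) v dx + v(4).
Compatibility check (pure Neumann): taking v ≡ 1 ∈ V gives 0 = ∫_0^4 f dx + (1) − (0), i.e. ∫_0^4 f dx must equal u'(0) − u'(4) = -1. Indeed ∫_0^4 (-x^2 - 3*x + 133/12) dx = -1, so the data are compatible. The solution is then unique only up to an additive constant (fix it e.g. by requiring ∫_0^4 u dx = 0).


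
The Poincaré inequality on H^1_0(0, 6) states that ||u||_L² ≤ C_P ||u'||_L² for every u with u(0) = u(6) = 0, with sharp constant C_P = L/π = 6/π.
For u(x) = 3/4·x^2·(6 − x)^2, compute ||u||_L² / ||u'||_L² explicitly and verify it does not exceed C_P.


||u||_L² / ||u'||_L² = sqrt(3) < C_P = 6/π.

u(x) = 3/4·x^2·(6 − x)^2, so u'(x) = 3*x*(x - 6)*(x - 3).
u(x) = 3/4·x^2·(6 − x)^2 vanishes at x = 0 and x = 6, so u ∈ H^1_0(0, 6). Differentiate via the product rule and integrate the resulting polynomials term by term.
  ∫_0^6 u² dx = ∫_0^6 (9*x^8/16 - 27*x^7/2 + 243*x^6/2 - 486*x^5 + 729*x^4) dx. Term by term:
    ∫_0^6 9*x^8/16 dx = 629856;  ∫_0^6 -27*x^7/2 dx = -2834352;  ∫_0^6 243*x^6/2 dx = 34012224/7;
    ∫_0^6 -486*x^5 dx = -3779136;  ∫_0^6 729*x^4 dx = 5668704/5.
  Sum: 629856 − 2834352 + 34012224/7 − 3779136 + 5668704/5 = 314928/35.
  ∫_0^6 (u')² dx = ∫_0^6 (9*x^6 - 162*x^5 + 1053*x^4 - 2916*x^3 + 2916*x^2) dx. Term by term:
    ∫_0^6 9*x^6 dx = 2519424/7;  ∫_0^6 -162*x^5 dx = -1259712;  ∫_0^6 1053*x^4 dx = 8188128/5;
    ∫_0^6 -2916*x^3 dx = -944784;  ∫_0^6 2916*x^2 dx = 209952.
  Sum: 2519424/7 − 1259712 + 8188128/5 − 944784 + 209952 = 104976/35.
∫_0^6 u² dx = 314928/35, so ||u||_L² = 324*sqrt(105)/35.
∫_0^6 (u')² dx = 104976/35, so ||u'||_L² = 324*sqrt(35)/35.
Ratio ||u||_L² / ||u'||_L² = sqrt(3).
Sharp Poincaré constant on H^1_0(0, 6) is C_P = L/π = 6/π, achieved by sin(π/6·x).
A polynomial bump cannot attain the sharp Poincaré constant (only the first sine eigenfunction does), so the ratio is strictly less than C_P, consistent with ||u||_L² ≤ C_P ||u'||_L².


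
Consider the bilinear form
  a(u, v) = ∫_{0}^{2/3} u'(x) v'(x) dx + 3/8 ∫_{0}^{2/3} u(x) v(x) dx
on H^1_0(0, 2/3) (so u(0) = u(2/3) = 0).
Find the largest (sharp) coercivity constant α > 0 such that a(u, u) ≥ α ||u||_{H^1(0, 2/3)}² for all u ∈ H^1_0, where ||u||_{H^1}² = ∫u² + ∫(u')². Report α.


α = 3*(1 + 6*π^2)/(2*(4 + 9*π^2))

Coercivity of a(·,·) on H^1_0(0, 2/3) means a(u, u) ≥ α ||u||_{H^1}² for every u ∈ H^1_0.
The interval has length L = 2/3, and Poincaré/coercivity depend only on L. Here a(u, u) = ∫(u')² + (3/8)·∫u².
Here 0 < c = 3/8 < 1. The condition a(u,u) ≥ α||u||_{H^1}² reads (1−α)∫(u')² ≥ (α−c)∫u². Any admissible α is ≤ 1 (rapidly oscillating u have ∫u²/∫(u')² → 0), and α = 1 would force 0 ≥ (1−c)∫u², impossible since c < 1; so 1−α > 0. By the sharp Poincaré inequality on H^1_0 of an interval of length L, ∫(u')² ≥ (π/L)²∫u² with equality for the first sine mode sin(π(x−x₀)/L) (x₀ the left endpoint), so the inequality holds for all u iff (1−α)(π/L)² ≥ α − c, i.e. α ≤ ((π/L)² + c)/((π/L)² + 1) = (1 + c(L/π)²)/(1 + (L/π)²). With (π/L)² = 9*π^2/4 and c = 3/8, the largest admissible constant is α = ((π/L)² + c)/((π/L)² + 1).
Simplifying, α = 3*(1 + 6*π^2)/(2*(4 + 9*π^2)).


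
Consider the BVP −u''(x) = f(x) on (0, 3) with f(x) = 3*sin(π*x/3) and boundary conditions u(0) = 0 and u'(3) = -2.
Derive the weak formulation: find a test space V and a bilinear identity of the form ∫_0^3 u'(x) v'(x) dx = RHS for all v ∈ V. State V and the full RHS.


V = {v ∈ H^1(0, 3) : v(0) = 0} (test functions vanish at x = 0 where u is specified); weak form: ∫_0^3 u'v' dx = ∫_0^3 (3*sin(π*x/3)) v dx − 2·v(3) for all v ∈ V.

Multiply both sides by a test function v and integrate from 0 to 3:
  ∫_0^3 −u''(x) v(x) dx = ∫_0^3 f(x) v(x) dx.
Integrate the LHS by parts once:
  ∫_0^3 −u'' v dx = −[u'(x) v(x)]_0^3 + ∫_0^3 u'(x) v'(x) dx.
Thus ∫_0^3 u'(x) v'(x) dx = ∫_0^3 f(x) v(x) dx + [u'(x) v(x)]_0^3.
Choose V so that boundary terms are either known or forced to vanish.
Mixed BC: u(0) = 0 (Dirichlet) and u'(3) = -2 (Neumann). Define V = {v ∈ H^1(0, 3) : v(0) = 0}. Then [u' v]_0^3 = u'(3)·v(3) − u'(0)·0 = − 2·v(3).
Weak formulation: find u (satisfying any essential BC) such that ∫_0^3 u'(x) v'(x) dx = ∫_0^3 f v dx − 2·v(3) for all v ∈ V (Dirichlet at 0 absorbed into V; Neumann datum at x = 3 contributes the boundary term).
Substituting f(x) = 3*sin(π*x/3), the right-hand side is ∫_0^3 (3*sin(π*x/3)) v dx − 2·v(3).


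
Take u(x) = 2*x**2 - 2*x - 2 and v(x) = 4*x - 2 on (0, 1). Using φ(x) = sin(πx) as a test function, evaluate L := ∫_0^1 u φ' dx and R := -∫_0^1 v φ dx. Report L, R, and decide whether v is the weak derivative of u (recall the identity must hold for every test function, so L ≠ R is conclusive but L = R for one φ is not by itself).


LHS = 0, RHS = 0. Yes, v = u' weakly.

u(x) = 2*x**2 - 2*x - 2, classical derivative u'(x) = 4*x - 2.
φ(x) = sin(πx), so φ'(x) = π*cos(π*x).
Note φ(0) = φ(1) = 0, so the boundary term u·φ vanishes.
LHS = ∫_0^1 u(x) φ'(x) dx = ∫_0^1 (2*π*x^2*cos(π*x) - 2*π*x*cos(π*x) - 2*π*cos(π*x)) dx. Term by term:
  ∫_0^1 -2*π*cos(π*x) dx = 0;  ∫_0^1 -2*π*x*cos(π*x) dx = 4/π;  ∫_0^1 2*π*x^2*cos(π*x) dx = -4/π.
Sum: 0 + 4/π − 4/π = 0.
So LHS = 0.
∫_0^1 v(x) φ(x) dx = ∫_0^1 (4*x*sin(π*x) - 2*sin(π*x)) dx. Term by term:
  ∫_0^1 -2*sin(π*x) dx = -4/π;  ∫_0^1 4*x*sin(π*x) dx = 4/π.
Sum: -4/π + 4/π = 0.
So RHS = -∫_0^1 v(x) φ(x) dx = 0.
LHS = RHS, so the identity holds for this test φ.
Moreover u is smooth here and v(x) = u'(x) = 4*x - 2 pointwise, so the identity holds for every test function. Hence v is the weak derivative of u.


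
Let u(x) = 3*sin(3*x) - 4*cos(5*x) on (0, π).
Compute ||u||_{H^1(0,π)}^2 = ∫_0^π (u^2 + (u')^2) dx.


||u||_{H^1(0,π)}^2 = 253*π

u'(x) = 20*sin(5*x) + 9*cos(3*x).
Expand u² and (u')² and integrate term by term on (0, π), using: for integers n ≥ 1, ∫_0^π sin²(nx) dx = ∫_0^π cos²(nx) dx = π/2; for n ≠ n', ∫_0^π sin(nx)sin(n'x) dx = ∫_0^π cos(nx)cos(n'x) dx = 0; and by product-to-sum, ∫_0^π sin(nx)cos(n'x) dx = ½∫_0^π [sin((n+n')x) + sin((n−n')x)] dx, which is 0 when n+n' is even and 2n/(n²−n'²) when n+n' is odd (it need not vanish on (0, π)).
  u² squared terms: (-4)²·∫cos(5x)² dx = 16·π/2 = 8*π;  (3)²·∫sin(3x)² dx = 9·π/2 = 9*π/2.
  u² cross terms: 2·(-4)·(3)·∫cos(5x)·sin(3x) dx = -24·(0) = 0.
  So ∫_0^π u² dx = 8*π + 9*π/2 + 0 = 25*π/2.
  (u')² squared terms: (9)²·∫cos(3x)² dx = 81·π/2 = 81*π/2;  (20)²·∫sin(5x)² dx = 400·π/2 = 200*π.
  (u')² cross terms: 2·(9)·(20)·∫cos(3x)·sin(5x) dx = 360·(0) = 0.
  So ∫_0^π (u')² dx = 81*π/2 + 200*π + 0 = 481*π/2.
||u||_{H^1}^2 = (25*π/2) + (481*π/2) = 253*π.


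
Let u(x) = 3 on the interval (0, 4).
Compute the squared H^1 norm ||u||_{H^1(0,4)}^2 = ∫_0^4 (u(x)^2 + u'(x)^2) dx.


||u||_{H^1}^2 = 36

The H^1 norm (squared) on an interval (0, L) is
  ||u||_{H^1}^2 = ∫_0^L u(x)^2 dx + ∫_0^L u'(x)^2 dx.
Compute u'(x) = 0.
Then u(x)^2 = 9 and u'(x)^2 = 0.
Integrate each monomial from 0 to 4 using ∫_0^4 c·x^n dx = c·4^(n+1)/(n+1):
  ∫_0^4 u(x)^2 dx = ∫_0^4 (9) dx. Term by term:
    ∫_0^4 9 dx = 36.
  ∫_0^4 u'(x)^2 dx = ∫_0^4 (0) dx. Term by term:
    ∫_0^4 0 dx = 0.
Adding: ||u||_{H^1}^2 = 36 + 0 = 36.


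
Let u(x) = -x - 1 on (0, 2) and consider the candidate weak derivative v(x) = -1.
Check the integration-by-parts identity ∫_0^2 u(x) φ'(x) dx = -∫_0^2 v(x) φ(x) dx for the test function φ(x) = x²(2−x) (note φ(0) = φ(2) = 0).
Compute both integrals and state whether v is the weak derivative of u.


LHS = 4/3, RHS = 4/3. Yes, v = u' weakly.

u(x) = -x - 1, classical derivative u'(x) = -1.
φ(x) = x²(2−x), so φ'(x) = x*(4 - 3*x).
Note φ(0) = φ(2) = 0, so the boundary term u·φ vanishes.
LHS = ∫_0^2 u(x) φ'(x) dx = ∫_0^2 (3*x^3 - x^2 - 4*x) dx. Term by term:
  ∫_0^2 3*x^3 dx = 12;  ∫_0^2 -x^2 dx = -8/3;  ∫_0^2 -4*x dx = -8.
Sum: 12 − 8/3 − 8 = 4/3.
So LHS = 4/3.
∫_0^2 v(x) φ(x) dx = ∫_0^2 (x^3 - 2*x^2) dx. Term by term:
  ∫_0^2 x^3 dx = 4;  ∫_0^2 -2*x^2 dx = -16/3.
Sum: 4 − 16/3 = -4/3.
So RHS = -∫_0^2 v(x) φ(x) dx = 4/3.
LHS = RHS, so the identity holds for this test φ.
Moreover u is smooth here and v(x) = u'(x) = -1 pointwise, so the identity holds for every test function. Hence v is the weak derivative of u.


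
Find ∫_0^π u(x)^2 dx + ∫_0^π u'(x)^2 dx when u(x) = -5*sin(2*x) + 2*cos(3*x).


||u||_{H^1(0,π)}^2 = 160 + 165*π/2

u'(x) = -6*sin(3*x) - 10*cos(2*x).
Expand u² and (u')² and integrate term by term on (0, π), using: for integers n ≥ 1, ∫_0^π sin²(nx) dx = ∫_0^π cos²(nx) dx = π/2; for n ≠ n', ∫_0^π sin(nx)sin(n'x) dx = ∫_0^π cos(nx)cos(n'x) dx = 0; and by product-to-sum, ∫_0^π sin(nx)cos(n'x) dx = ½∫_0^π [sin((n+n')x) + sin((n−n')x)] dx, which is 0 when n+n' is even and 2n/(n²−n'²) when n+n' is odd (it need not vanish on (0, π)).
  u² squared terms: (-5)²·∫sin(2x)² dx = 25·π/2 = 25*π/2;  (2)²·∫cos(3x)² dx = 4·π/2 = 2*π.
  u² cross terms: 2·(-5)·(2)·∫sin(2x)·cos(3x) dx = -20·(-4/5) = 16.
  So ∫_0^π u² dx = 25*π/2 + 2*π + 16 = 16 + 29*π/2.
  (u')² squared terms: (-10)²·∫cos(2x)² dx = 100·π/2 = 50*π;  (-6)²·∫sin(3x)² dx = 36·π/2 = 18*π.
  (u')² cross terms: 2·(-10)·(-6)·∫cos(2x)·sin(3x) dx = 120·(6/5) = 144.
  So ∫_0^π (u')² dx = 50*π + 18*π + 144 = 144 + 68*π.
||u||_{H^1}^2 = (16 + 29*π/2) + (144 + 68*π) = 160 + 165*π/2.


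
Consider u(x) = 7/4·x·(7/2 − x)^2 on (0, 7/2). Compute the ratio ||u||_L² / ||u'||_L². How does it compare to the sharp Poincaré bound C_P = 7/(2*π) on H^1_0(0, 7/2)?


||u||_L² / ||u'||_L² = sqrt(14)/4 < C_P = 7/(2*π).

u(x) = 7/4·x·(7/2 − x)^2, so u'(x) = 21*x^2/4 - 49*x/2 + 343/16.
u(x) = 7/4·x·(7/2 − x)^2 vanishes at x = 0 and x = 7/2, so u ∈ H^1_0(0, 7/2). Differentiate via the product rule and integrate the resulting polynomials term by term.
  ∫_0^7/2 u² dx = ∫_0^7/2 (49*x^6/16 - 343*x^5/8 + 7203*x^4/32 - 16807*x^3/32 + 117649*x^2/256) dx. Term by term:
    ∫_0^7/2 49*x^6/16 dx = 5764801/2048;  ∫_0^7/2 -343*x^5/8 dx = -40353607/3072;  ∫_0^7/2 7203*x^4/32 dx = 121060821/5120;
    ∫_0^7/2 -16807*x^3/32 dx = -40353607/2048;  ∫_0^7/2 117649*x^2/256 dx = 40353607/6144.
  Sum: 5764801/2048 − 40353607/3072 + 121060821/5120 − 40353607/2048 + 40353607/6144 = 5764801/30720.
  ∫_0^7/2 (u')² dx = ∫_0^7/2 (441*x^4/16 - 1029*x^3/4 + 26411*x^2/32 - 16807*x/16 + 117649/256) dx. Term by term:
    ∫_0^7/2 441*x^4/16 dx = 7411887/2560;  ∫_0^7/2 -1029*x^3/4 dx = -2470629/256;  ∫_0^7/2 26411*x^2/32 dx = 9058973/768;
    ∫_0^7/2 -16807*x/16 dx = -823543/128;  ∫_0^7/2 117649/256 dx = 823543/512.
  Sum: 7411887/2560 − 2470629/256 + 9058973/768 − 823543/128 + 823543/512 = 823543/3840.
∫_0^7/2 u² dx = 5764801/30720, so ||u||_L² = 2401*sqrt(30)/960.
∫_0^7/2 (u')² dx = 823543/3840, so ||u'||_L² = 343*sqrt(105)/240.
Ratio ||u||_L² / ||u'||_L² = sqrt(14)/4.
Sharp Poincaré constant on H^1_0(0, 7/2) is C_P = L/π = 7/(2*π), achieved by sin(2*π/7·x).
A polynomial bump cannot attain the sharp Poincaré constant (only the first sine eigenfunction does), so the ratio is strictly less than C_P, consistent with ||u||_L² ≤ C_P ||u'||_L².


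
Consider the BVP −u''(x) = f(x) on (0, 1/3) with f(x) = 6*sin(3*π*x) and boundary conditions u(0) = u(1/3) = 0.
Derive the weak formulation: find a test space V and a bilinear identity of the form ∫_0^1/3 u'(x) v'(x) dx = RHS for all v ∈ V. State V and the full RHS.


V = H^1_0(0, 1/3) (so v(0) = v(1/3) = 0); weak form: ∫_0^1/3 u'v' dx = ∫_0^1/3 (6*sin(3*π*x)) v dx for all v ∈ V.

Multiply both sides by a test function v and integrate from 0 to 1/3:
  ∫_0^1/3 −u''(x) v(x) dx = ∫_0^1/3 f(x) v(x) dx.
Integrate the LHS by parts once:
  ∫_0^1/3 −u'' v dx = −[u'(x) v(x)]_0^1/3 + ∫_0^1/3 u'(x) v'(x) dx.
Thus ∫_0^1/3 u'(x) v'(x) dx = ∫_0^1/3 f(x) v(x) dx + [u'(x) v(x)]_0^1/3.
Choose V so that boundary terms are either known or forced to vanish.
u is Dirichlet: u(0) = u(1/3) = 0. Let V = H^1_0(0, 1/3); then v(0) = v(1/3) = 0, and [u' v]_0^1/3 = 0.
Weak formulation: find u (satisfying any essential BC) such that ∫_0^1/3 u'(x) v'(x) dx = ∫_0^1/3 f v dx for all v ∈ V.
Substituting f(x) = 6*sin(3*π*x), the right-hand side is ∫_0^1/3 (6*sin(3*π*x)) v dx.


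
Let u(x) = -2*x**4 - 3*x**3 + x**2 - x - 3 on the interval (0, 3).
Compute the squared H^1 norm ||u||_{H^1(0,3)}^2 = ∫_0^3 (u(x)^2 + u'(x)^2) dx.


||u||_{H^1}^2 = 4257111/70

The H^1 norm (squared) on an interval (0, L) is
  ||u||_{H^1}^2 = ∫_0^L u(x)^2 dx + ∫_0^L u'(x)^2 dx.
Compute u'(x) = -8*x**3 - 9*x**2 + 2*x - 1.
Then u(x)^2 = 4*x**8 + 12*x**7 + 5*x**6 - 2*x**5 + 19*x**4 + 16*x**3 - 5*x**2 + 6*x + 9 and u'(x)^2 = 64*x**6 + 144*x**5 + 49*x**4 - 20*x**3 + 22*x**2 - 4*x + 1.
Integrate each monomial from 0 to 3 using ∫_0^3 c·x^n dx = c·3^(n+1)/(n+1):
  ∫_0^3 u(x)^2 dx = ∫_0^3 (4*x^8 + 12*x^7 + 5*x^6 - 2*x^5 + 19*x^4 + 16*x^3 - 5*x^2 + 6*x + 9) dx. Term by term:
    ∫_0^3 4*x^8 dx = 8748;  ∫_0^3 12*x^7 dx = 19683/2;  ∫_0^3 5*x^6 dx = 10935/7;
    ∫_0^3 -2*x^5 dx = -243;  ∫_0^3 19*x^4 dx = 4617/5;  ∫_0^3 16*x^3 dx = 324;
    ∫_0^3 -5*x^2 dx = -45;  ∫_0^3 6*x dx = 27;  ∫_0^3 9 dx = 27.
  Sum: 8748 + 19683/2 + 10935/7 − 243 + 4617/5 + 324 − 45 + 27 + 27 = 1481553/70.
  ∫_0^3 u'(x)^2 dx = ∫_0^3 (64*x^6 + 144*x^5 + 49*x^4 - 20*x^3 + 22*x^2 - 4*x + 1) dx. Term by term:
    ∫_0^3 64*x^6 dx = 139968/7;  ∫_0^3 144*x^5 dx = 17496;  ∫_0^3 49*x^4 dx = 11907/5;
    ∫_0^3 -20*x^3 dx = -405;  ∫_0^3 22*x^2 dx = 198;  ∫_0^3 -4*x dx = -18;
    ∫_0^3 1 dx = 3.
  Sum: 139968/7 + 17496 + 11907/5 − 405 + 198 − 18 + 3 = 1387779/35.
Adding: ||u||_{H^1}^2 = 1481553/70 + 1387779/35 = 4257111/70.
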